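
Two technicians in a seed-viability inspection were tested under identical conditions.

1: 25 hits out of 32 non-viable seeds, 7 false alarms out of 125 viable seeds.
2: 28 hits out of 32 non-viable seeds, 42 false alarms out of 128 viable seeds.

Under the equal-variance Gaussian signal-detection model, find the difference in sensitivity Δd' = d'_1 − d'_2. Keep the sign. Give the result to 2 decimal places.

1: z(0.7812) = 0.776, z(0.0560) = -1.589, d' = 2.365
2: z(0.8750) = 1.150, z(0.3281) = -0.445, d' = 1.595
Δd' = d'_1 − d'_2 = 2.365 − 1.595 = 0.770
1 has the higher sensitivity.

Δd' = 0.77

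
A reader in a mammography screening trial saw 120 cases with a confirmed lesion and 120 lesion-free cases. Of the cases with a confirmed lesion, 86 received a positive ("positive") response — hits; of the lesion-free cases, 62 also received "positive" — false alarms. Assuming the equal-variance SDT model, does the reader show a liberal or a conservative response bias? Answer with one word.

z(H) = 0.573, z(FA) = 0.042
c = −½·(z(H) + z(FA)) = -0.3075
c < 0 → liberal criterion (biased toward responding “yes”).

liberal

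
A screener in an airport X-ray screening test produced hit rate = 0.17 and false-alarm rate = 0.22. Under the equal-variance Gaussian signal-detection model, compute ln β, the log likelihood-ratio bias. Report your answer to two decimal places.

Φ⁻¹(H) = -0.954
Φ⁻¹(FA) = -0.772
ln β = −½·[z(H)² − z(FA)²] = −0.5 × (0.910 − 0.596) = -0.157

ln β = -0.16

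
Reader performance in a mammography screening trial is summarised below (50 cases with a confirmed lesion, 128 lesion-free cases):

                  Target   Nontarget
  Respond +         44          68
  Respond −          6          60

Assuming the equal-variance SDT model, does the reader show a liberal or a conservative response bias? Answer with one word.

z(H) = 1.175, z(FA) = 0.078
c = −½·(z(H) + z(FA)) = -0.6265
c < 0 → liberal criterion (biased toward responding “yes”).

liberal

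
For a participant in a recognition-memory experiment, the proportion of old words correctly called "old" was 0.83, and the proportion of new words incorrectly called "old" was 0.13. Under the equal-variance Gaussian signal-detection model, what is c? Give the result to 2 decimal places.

c = 0.09

z(H) = 0.9542
z(FA) = -1.1264
c = −½·[z(H) + z(FA)] = −0.5 × (0.9542 + (-1.1264)) = 0.0861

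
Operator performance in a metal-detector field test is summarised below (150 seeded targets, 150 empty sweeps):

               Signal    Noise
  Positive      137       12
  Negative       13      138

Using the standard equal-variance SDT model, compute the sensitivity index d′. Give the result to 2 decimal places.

H = 137/150 = 0.9133
FA = 12/150 = 0.0800
z(H) = z(0.9133) = 1.361
z(FA) = z(0.0800) = -1.405
d' = z(H) − z(FA) = 1.361 − (-1.405) = 2.766

d′ = 2.77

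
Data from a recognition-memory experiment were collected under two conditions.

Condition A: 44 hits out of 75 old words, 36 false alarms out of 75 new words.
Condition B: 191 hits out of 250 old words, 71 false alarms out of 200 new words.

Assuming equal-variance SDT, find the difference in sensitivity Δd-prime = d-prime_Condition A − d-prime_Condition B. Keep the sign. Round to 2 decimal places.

Condition A: z(0.5867) = 0.219, z(0.4800) = -0.050, d' = 0.269
Condition B: z(0.7640) = 0.719, z(0.3550) = -0.372, d' = 1.091
Δd' = d'_Condition A − d'_Condition B = 0.269 − 1.091 = -0.822
Condition B has the higher sensitivity.

Δd-prime = -0.82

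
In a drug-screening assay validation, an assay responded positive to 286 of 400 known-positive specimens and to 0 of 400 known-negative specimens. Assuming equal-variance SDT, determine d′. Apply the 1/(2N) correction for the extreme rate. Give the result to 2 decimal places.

d′ = 3.59

The false-alarm rate is 0/400 = 0, so apply the 1/(2N) correction: FA → 1/(2·400) = 0.00125.
z(H) = z(0.71500) = 0.568
z(FA) = z(0.00125) = -3.023
d' = 0.568 − (-3.023) = 3.591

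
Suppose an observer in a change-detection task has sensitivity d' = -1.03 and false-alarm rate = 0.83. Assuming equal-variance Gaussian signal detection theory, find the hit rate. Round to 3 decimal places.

z(false-alarm rate) = z(0.83) = 0.9542
z(H) = z(FA) + d' = 0.9542 + (-1.03) = -0.0758
hit rate = Φ(-0.0758) = 0.4698

hit rate = 0.470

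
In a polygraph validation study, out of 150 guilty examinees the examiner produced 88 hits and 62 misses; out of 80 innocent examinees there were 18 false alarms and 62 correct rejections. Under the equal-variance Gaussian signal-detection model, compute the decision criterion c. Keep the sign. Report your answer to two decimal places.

c = 0.27

H = 88/150 = 0.5867
FA = 18/80 = 0.2250
z(H) = z(0.5867) = 0.219
z(FA) = z(0.2250) = -0.755
c = −½·[z(H) + z(FA)] = −0.5 × (0.219 + (-0.755)) = 0.268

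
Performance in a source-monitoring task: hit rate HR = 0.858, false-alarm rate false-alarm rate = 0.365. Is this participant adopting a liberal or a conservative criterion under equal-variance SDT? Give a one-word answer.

liberal

z(H) = 1.071, z(FA) = -0.345
c = −½·(z(H) + z(FA)) = -0.363
c < 0 → liberal criterion (biased toward responding “yes”).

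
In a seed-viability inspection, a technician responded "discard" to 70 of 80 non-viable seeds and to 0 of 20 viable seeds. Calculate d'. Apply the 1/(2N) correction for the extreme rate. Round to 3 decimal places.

d' = 3.110

The false-alarm rate is 0/20 = 0, so apply the 1/(2N) correction: FA → 1/(2·20) = 0.02500.
z(H) = z(0.87500) = 1.1503
z(FA) = z(0.02500) = -1.9600
d' = 1.1503 − (-1.9600) = 3.1103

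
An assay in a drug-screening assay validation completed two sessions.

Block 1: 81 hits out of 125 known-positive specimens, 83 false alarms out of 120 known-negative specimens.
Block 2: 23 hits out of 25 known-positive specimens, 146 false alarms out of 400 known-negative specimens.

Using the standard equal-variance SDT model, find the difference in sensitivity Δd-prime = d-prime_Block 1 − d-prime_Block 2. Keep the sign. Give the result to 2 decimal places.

Δd-prime = -1.87

Block 1: z(0.6480) = 0.380, z(0.6917) = 0.501, d' = -0.121
Block 2: z(0.9200) = 1.405, z(0.3650) = -0.345, d' = 1.750
Δd' = d'_Block 1 − d'_Block 2 = -0.121 − 1.750 = -1.871
Block 2 has the higher sensitivity.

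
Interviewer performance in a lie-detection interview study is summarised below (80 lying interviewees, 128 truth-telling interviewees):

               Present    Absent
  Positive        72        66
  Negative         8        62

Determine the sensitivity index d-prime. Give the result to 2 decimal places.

H = 72/80 = 0.9000
FA = 66/128 = 0.5156
z(0.9000) = 1.2816, z(0.5156) = 0.0391
d' = z(H) − z(FA) = 1.2816 − 0.0391 = 1.2425

d-prime = 1.24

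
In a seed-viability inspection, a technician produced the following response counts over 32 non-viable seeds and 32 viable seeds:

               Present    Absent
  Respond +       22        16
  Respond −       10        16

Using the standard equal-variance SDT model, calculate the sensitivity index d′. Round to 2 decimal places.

d′ = 0.49

H = 22/32 = 0.6875
FA = 16/32 = 0.5000
Φ⁻¹(H) = 0.4888
Φ⁻¹(FA) = 0.0000
d' = z(H) − z(FA) = 0.4888 − 0.0000 = 0.4888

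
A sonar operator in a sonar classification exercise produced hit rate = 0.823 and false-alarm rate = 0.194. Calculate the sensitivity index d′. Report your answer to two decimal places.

d′ = 1.79

Φ⁻¹(0.823) = 0.9269, Φ⁻¹(0.194) = -0.8633
d' = z(H) − z(FA) = 0.9269 − (-0.8633) = 1.7902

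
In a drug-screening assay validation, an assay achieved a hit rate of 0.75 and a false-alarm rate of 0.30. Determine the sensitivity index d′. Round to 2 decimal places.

z(0.75) = 0.6745, z(0.30) = -0.5244
d' = z(H) − z(FA) = 0.6745 − (-0.5244) = 1.1989

d′ = 1.20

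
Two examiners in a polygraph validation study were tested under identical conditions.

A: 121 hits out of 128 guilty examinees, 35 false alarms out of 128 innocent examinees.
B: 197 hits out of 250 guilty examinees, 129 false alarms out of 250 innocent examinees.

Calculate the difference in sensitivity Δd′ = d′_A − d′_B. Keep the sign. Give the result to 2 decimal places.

A: z(0.9453) = 1.601, z(0.2734) = -0.603, d' = 2.204
B: z(0.7880) = 0.800, z(0.5160) = 0.040, d' = 0.760
Δd' = d'_A − d'_B = 2.204 − 0.760 = 1.444
A has the higher sensitivity.

Δd′ = 1.44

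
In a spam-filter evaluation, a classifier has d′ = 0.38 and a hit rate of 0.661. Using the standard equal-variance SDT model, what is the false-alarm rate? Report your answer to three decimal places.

z(hit rate) = z(0.661) = 0.4152
z(FA) = z(H) − d' = 0.4152 − 0.38 = 0.0352
false-alarm rate = Φ(0.0352) = 0.5140

false-alarm rate = 0.514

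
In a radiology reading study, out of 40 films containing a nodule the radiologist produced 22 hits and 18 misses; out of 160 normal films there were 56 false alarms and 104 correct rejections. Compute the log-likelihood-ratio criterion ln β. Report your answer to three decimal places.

ln β = 0.066

H = 22/40 = 0.5500
FA = 56/160 = 0.3500
z(H) = 0.1257
z(FA) = -0.3853
ln β = −½·[z(H)² − z(FA)²] = −0.5 × (0.0158 − 0.1485) = 0.06635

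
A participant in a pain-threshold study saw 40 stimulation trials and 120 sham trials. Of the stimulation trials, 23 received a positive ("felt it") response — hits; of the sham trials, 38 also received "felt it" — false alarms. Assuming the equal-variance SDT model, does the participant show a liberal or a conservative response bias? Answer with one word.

conservative

z(H) = 0.189, z(FA) = -0.477
c = −½·(z(H) + z(FA)) = 0.144
c > 0 → conservative criterion (biased toward responding “no”).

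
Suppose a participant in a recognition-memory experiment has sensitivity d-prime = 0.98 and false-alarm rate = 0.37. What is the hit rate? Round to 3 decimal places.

hit rate = 0.742

z(false-alarm rate) = z(0.37) = -0.3319
z(H) = z(FA) + d' = -0.3319 + 0.98 = 0.6481
hit rate = Φ(0.6481) = 0.7415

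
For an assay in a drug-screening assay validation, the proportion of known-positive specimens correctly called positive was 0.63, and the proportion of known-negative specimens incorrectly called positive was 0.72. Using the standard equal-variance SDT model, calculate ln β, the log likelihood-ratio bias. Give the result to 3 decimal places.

Φ⁻¹(H) = Φ⁻¹(0.63) = 0.3319
Φ⁻¹(FA) = Φ⁻¹(0.72) = 0.5828
ln β = −½·[z(H)² − z(FA)²] = −0.5 × (0.1102 − 0.3397) = 0.11475

ln β = 0.115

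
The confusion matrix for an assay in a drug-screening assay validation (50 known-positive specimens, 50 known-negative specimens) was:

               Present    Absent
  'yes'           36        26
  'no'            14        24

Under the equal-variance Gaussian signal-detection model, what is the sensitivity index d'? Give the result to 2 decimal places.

H = 36/50 = 0.7200
FA = 26/50 = 0.5200
z(H) = 0.5828
z(FA) = 0.0502
d' = z(H) − z(FA) = 0.5828 − 0.0502 = 0.5326

d' = 0.53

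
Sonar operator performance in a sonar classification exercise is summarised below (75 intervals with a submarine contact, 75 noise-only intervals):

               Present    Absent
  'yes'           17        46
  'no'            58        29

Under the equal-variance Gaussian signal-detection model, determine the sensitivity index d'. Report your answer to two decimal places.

d' = -1.04

H = 17/75 = 0.2267
FA = 46/75 = 0.6133
Φ⁻¹(0.2267) = -0.7498, Φ⁻¹(0.6133) = 0.2879
d' = z(H) − z(FA) = -0.7498 − 0.2879 = -1.0377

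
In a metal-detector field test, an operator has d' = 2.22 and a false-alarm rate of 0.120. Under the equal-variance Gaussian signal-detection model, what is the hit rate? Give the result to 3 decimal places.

z(false-alarm rate) = z(0.120) = -1.1750
z(H) = z(FA) + d' = -1.1750 + 2.22 = 1.0450
hit rate = Φ(1.0450) = 0.8520

hit rate = 0.852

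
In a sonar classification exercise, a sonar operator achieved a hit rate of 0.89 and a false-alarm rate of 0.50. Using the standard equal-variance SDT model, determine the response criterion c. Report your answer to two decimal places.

c = -0.61

z(0.89) = 1.227, z(0.50) = 0.000
c = −½·[z(H) + z(FA)] = −0.5 × (1.227 + 0.000) = -0.6135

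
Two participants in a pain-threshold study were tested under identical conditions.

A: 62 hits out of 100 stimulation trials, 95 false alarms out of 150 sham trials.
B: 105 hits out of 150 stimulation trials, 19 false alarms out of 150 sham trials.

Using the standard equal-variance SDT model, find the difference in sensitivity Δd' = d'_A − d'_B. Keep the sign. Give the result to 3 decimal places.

Δd' = -1.702

A: z(0.6200) = 0.3055, z(0.6333) = 0.3406, d' = -0.0351
B: z(0.7000) = 0.5244, z(0.1267) = -1.1421, d' = 1.6665
Δd' = d'_A − d'_B = -0.0351 − 1.6665 = -1.7016
B has the higher sensitivity.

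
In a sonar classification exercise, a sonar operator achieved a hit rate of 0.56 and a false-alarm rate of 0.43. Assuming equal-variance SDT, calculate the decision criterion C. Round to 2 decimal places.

z(H) = z(0.56) = 0.151
z(FA) = z(0.43) = -0.176
c = −½·[z(H) + z(FA)] = −0.5 × (0.151 + (-0.176)) = 0.0125

C = 0.01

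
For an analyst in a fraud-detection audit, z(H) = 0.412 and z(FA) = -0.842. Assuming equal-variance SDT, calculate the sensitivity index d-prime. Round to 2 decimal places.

d-prime = 1.25

d' = z(H) − z(FA) = 0.412 − (-0.842) = 1.254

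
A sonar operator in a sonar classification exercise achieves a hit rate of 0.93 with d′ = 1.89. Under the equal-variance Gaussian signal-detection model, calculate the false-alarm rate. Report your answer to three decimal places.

z(hit rate) = z(0.93) = 1.4758
z(FA) = z(H) − d' = 1.4758 − 1.89 = -0.4142
false-alarm rate = Φ(-0.4142) = 0.3394

false-alarm rate = 0.339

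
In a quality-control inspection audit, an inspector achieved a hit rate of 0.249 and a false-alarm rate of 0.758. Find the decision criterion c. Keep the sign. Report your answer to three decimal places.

Φ⁻¹(H) = Φ⁻¹(0.249) = -0.6776
Φ⁻¹(FA) = Φ⁻¹(0.758) = 0.6999
c = −½·[z(H) + z(FA)] = −0.5 × (-0.6776 + 0.6999) = -0.01115

c = -0.011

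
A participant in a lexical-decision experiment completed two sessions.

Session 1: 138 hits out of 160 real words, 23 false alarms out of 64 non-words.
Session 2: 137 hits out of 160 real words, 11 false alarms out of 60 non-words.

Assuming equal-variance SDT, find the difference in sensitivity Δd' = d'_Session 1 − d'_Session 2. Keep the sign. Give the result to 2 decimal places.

Δd' = -0.51

Session 1: z(0.8625) = 1.092, z(0.3594) = -0.360, d' = 1.452
Session 2: z(0.8562) = 1.063, z(0.1833) = -0.903, d' = 1.966
Δd' = d'_Session 1 − d'_Session 2 = 1.452 − 1.966 = -0.514
Session 2 has the higher sensitivity.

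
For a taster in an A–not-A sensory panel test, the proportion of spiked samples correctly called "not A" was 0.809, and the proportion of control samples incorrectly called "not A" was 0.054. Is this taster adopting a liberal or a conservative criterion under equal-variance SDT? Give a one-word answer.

z(H) = 0.874, z(FA) = -1.607
c = −½·(z(H) + z(FA)) = 0.3665
c > 0 → conservative criterion (biased toward responding “no”).

conservative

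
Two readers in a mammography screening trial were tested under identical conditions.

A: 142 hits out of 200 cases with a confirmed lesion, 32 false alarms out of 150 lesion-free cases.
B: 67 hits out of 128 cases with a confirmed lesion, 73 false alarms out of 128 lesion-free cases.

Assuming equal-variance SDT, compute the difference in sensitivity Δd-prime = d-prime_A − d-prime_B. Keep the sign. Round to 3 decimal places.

Δd-prime = 1.467

A: z(0.7100) = 0.5534, z(0.2133) = -0.7950, d' = 1.3484
B: z(0.5234) = 0.0587, z(0.5703) = 0.1771, d' = -0.1184
Δd' = d'_A − d'_B = 1.3484 − (-0.1184) = 1.4668
A has the higher sensitivity.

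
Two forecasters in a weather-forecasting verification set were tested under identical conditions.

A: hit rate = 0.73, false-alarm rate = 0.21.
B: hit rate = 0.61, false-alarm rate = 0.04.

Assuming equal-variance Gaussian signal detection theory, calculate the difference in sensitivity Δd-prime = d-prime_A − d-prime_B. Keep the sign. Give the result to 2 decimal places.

A: z(0.73) = 0.613, z(0.21) = -0.806, d' = 1.419
B: z(0.61) = 0.279, z(0.04) = -1.751, d' = 2.030
Δd' = d'_A − d'_B = 1.419 − 2.030 = -0.611
B has the higher sensitivity.

Δd-prime = -0.61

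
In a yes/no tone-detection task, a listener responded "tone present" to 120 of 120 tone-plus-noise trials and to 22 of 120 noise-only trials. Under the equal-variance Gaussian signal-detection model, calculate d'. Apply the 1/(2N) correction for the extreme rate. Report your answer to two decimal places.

The hit rate is 120/120 = 1, so apply the 1/(2N) correction: H → 1 − 1/(2·120) = 0.99583.
z(H) = z(0.99583) = 2.638
z(FA) = z(0.18333) = -0.903
d' = 2.638 − (-0.903) = 3.541

d' = 3.54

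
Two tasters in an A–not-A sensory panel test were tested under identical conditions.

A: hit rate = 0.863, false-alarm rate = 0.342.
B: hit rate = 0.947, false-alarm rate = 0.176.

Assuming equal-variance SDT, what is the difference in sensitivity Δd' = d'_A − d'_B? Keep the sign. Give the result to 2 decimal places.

Δd' = -1.05

A: z(0.863) = 1.094, z(0.342) = -0.407, d' = 1.501
B: z(0.947) = 1.616, z(0.176) = -0.931, d' = 2.547
Δd' = d'_A − d'_B = 1.501 − 2.547 = -1.046
B has the higher sensitivity.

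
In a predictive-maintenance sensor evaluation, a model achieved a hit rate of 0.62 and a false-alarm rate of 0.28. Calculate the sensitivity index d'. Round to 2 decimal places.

d' = 0.89

Φ⁻¹(H) = Φ⁻¹(0.62) = 0.3055
Φ⁻¹(FA) = Φ⁻¹(0.28) = -0.5828
d' = z(H) − z(FA) = 0.3055 − (-0.5828) = 0.8883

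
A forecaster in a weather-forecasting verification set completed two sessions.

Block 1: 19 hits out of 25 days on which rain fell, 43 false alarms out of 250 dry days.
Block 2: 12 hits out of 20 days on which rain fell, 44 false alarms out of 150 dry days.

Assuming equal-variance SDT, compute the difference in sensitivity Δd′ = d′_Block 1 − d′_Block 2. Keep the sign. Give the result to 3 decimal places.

Δd′ = 0.856

Block 1: z(0.7600) = 0.7063, z(0.1720) = -0.9463, d' = 1.6526
Block 2: z(0.6000) = 0.2533, z(0.2933) = -0.5438, d' = 0.7971
Δd' = d'_Block 1 − d'_Block 2 = 1.6526 − 0.7971 = 0.8555
Block 1 has the higher sensitivity.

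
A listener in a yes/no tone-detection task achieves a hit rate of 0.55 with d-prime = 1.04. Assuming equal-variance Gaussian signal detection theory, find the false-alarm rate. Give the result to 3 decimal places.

z(hit rate) = z(0.55) = 0.1257
z(FA) = z(H) − d' = 0.1257 − 1.04 = -0.9143
false-alarm rate = Φ(-0.9143) = 0.1803

false-alarm rate = 0.180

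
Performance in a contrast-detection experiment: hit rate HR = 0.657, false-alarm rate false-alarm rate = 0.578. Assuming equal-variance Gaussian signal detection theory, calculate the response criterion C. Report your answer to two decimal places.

C = -0.30

z(H) = z(0.657) = 0.4043
z(FA) = z(0.578) = 0.1968
c = −½·[z(H) + z(FA)] = −0.5 × (0.4043 + 0.1968) = -0.30055
c < 0: the observer has a liberal response bias.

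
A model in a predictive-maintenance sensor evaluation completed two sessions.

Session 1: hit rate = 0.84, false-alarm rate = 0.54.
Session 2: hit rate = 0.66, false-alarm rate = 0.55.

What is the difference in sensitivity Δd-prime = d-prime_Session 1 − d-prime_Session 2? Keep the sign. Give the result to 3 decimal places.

Session 1: z(0.84) = 0.9945, z(0.54) = 0.1004, d' = 0.8941
Session 2: z(0.66) = 0.4125, z(0.55) = 0.1257, d' = 0.2868
Δd' = d'_Session 1 − d'_Session 2 = 0.8941 − 0.2868 = 0.6073
Session 1 has the higher sensitivity.

Δd-prime = 0.607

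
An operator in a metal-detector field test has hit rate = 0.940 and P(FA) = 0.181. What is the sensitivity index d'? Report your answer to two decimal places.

d' = 2.47

z(0.940) = 1.5548, z(0.181) = -0.9116
d' = z(H) − z(FA) = 1.5548 − (-0.9116) = 2.4664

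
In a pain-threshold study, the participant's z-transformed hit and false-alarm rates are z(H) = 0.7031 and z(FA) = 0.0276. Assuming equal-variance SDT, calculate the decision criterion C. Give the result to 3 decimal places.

C = -0.365

c = −½·[z(H) + z(FA)] = −½·(0.7031 + 0.0276) = -0.36535
c < 0: the participant has a liberal response bias.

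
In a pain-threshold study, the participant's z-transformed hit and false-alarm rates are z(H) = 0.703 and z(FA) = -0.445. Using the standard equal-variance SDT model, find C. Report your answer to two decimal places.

c = −½·[z(H) + z(FA)] = −½·(0.703 + (-0.445)) = -0.129
c < 0: the participant has a liberal response bias.

C = -0.13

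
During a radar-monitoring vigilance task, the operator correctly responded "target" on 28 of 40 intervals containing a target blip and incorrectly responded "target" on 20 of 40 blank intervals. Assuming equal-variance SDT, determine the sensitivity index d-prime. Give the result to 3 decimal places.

H = 28/40 = 0.7000
FA = 20/40 = 0.5000
z(H) = 0.5244
z(FA) = 0.0000
d' = z(H) − z(FA) = 0.5244 − 0.0000 = 0.5244

d-prime = 0.524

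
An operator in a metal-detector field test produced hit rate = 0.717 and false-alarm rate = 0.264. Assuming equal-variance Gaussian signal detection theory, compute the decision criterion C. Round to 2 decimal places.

C = 0.03

Φ⁻¹(0.717) = 0.574, Φ⁻¹(0.264) = -0.631
c = −½·[z(H) + z(FA)] = −0.5 × (0.574 + (-0.631)) = 0.0285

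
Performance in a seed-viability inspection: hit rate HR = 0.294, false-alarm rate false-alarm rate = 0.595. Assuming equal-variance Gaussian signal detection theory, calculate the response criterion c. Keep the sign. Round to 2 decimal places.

z(H) = -0.5417
z(FA) = 0.2404
c = −½·[z(H) + z(FA)] = −0.5 × (-0.5417 + 0.2404) = 0.15065
c > 0: the technician has a conservative response bias.

c = 0.15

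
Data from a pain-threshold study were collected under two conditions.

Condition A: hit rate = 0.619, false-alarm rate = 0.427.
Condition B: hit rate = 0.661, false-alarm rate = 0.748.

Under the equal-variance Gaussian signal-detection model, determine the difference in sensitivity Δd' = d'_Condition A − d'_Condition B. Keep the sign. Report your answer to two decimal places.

Condition A: z(0.619) = 0.303, z(0.427) = -0.184, d' = 0.487
Condition B: z(0.661) = 0.415, z(0.748) = 0.668, d' = -0.253
Δd' = d'_Condition A − d'_Condition B = 0.487 − (-0.253) = 0.740
Condition A has the higher sensitivity.

Δd' = 0.74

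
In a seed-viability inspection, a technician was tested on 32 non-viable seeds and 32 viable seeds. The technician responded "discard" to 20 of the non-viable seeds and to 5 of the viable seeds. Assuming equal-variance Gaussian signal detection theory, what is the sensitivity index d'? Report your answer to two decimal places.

d' = 1.33

H = 20/32 = 0.6250
FA = 5/32 = 0.1562
Φ⁻¹(0.6250) = 0.3186, Φ⁻¹(0.1562) = -1.0102
d' = z(H) − z(FA) = 0.3186 − (-1.0102) = 1.3288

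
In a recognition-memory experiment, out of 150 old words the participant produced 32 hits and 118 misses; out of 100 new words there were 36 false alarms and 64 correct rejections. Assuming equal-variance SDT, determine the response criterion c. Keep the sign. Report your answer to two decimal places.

c = 0.58

H = 32/150 = 0.2133
FA = 36/100 = 0.3600
Φ⁻¹(H) = Φ⁻¹(0.2133) = -0.7950
Φ⁻¹(FA) = Φ⁻¹(0.3600) = -0.3585
c = −½·[z(H) + z(FA)] = −0.5 × (-0.7950 + (-0.3585)) = 0.57675
c > 0: the participant has a conservative response bias.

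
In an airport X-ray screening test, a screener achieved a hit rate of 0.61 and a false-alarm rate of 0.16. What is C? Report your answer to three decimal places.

C = 0.358

Φ⁻¹(H) = Φ⁻¹(0.61) = 0.2793
Φ⁻¹(FA) = Φ⁻¹(0.16) = -0.9945
c = −½·[z(H) + z(FA)] = −0.5 × (0.2793 + (-0.9945)) = 0.3576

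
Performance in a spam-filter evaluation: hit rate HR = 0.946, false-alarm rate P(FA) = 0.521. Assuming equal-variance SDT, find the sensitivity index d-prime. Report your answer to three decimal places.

d-prime = 1.555

z(H) = z(0.946) = 1.6072
z(FA) = z(0.521) = 0.0527
d' = z(H) − z(FA) = 1.6072 − 0.0527 = 1.5545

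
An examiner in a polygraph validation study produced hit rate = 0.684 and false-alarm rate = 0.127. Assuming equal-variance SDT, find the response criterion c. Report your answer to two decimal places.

c = 0.33

z(H) = 0.479
z(FA) = -1.141
c = −½·[z(H) + z(FA)] = −0.5 × (0.479 + (-1.141)) = 0.331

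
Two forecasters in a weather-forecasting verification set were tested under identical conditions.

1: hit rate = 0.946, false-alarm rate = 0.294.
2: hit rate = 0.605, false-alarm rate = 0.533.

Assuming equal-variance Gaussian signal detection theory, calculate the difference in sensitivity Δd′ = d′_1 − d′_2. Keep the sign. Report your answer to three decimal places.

Δd′ = 1.965

1: z(0.946) = 1.6072, z(0.294) = -0.5417, d' = 2.1489
2: z(0.605) = 0.2663, z(0.533) = 0.0828, d' = 0.1835
Δd' = d'_1 − d'_2 = 2.1489 − 0.1835 = 1.9654
1 has the higher sensitivity.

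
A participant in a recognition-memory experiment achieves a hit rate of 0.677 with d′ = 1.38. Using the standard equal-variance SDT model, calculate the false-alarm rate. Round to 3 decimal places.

false-alarm rate = 0.179

z(hit rate) = z(0.677) = 0.4593
z(FA) = z(H) − d' = 0.4593 − 1.38 = -0.9207
false-alarm rate = Φ(-0.9207) = 0.1786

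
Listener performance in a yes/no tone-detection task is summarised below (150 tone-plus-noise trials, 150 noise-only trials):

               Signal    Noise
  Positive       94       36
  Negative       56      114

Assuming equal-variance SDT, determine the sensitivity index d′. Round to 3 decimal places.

H = 94/150 = 0.6267
FA = 36/150 = 0.2400
Φ⁻¹(H) = 0.3231
Φ⁻¹(FA) = -0.7063
d' = z(H) − z(FA) = 0.3231 − (-0.7063) = 1.0294

d′ = 1.029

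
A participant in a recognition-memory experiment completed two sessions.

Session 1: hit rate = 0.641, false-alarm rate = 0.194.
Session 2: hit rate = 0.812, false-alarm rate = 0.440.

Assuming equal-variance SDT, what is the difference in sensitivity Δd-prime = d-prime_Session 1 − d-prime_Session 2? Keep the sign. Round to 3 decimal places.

Δd-prime = 0.188

Session 1: z(0.641) = 0.3611, z(0.194) = -0.8633, d' = 1.2244
Session 2: z(0.812) = 0.8853, z(0.440) = -0.1510, d' = 1.0363
Δd' = d'_Session 1 − d'_Session 2 = 1.2244 − 1.0363 = 0.1881
Session 1 has the higher sensitivity.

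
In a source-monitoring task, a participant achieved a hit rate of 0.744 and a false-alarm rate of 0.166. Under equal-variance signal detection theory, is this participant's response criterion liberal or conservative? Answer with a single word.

z(H) = 0.656, z(FA) = -0.970
c = −½·(z(H) + z(FA)) = 0.157
c > 0 → conservative criterion (biased toward responding “no”).

conservative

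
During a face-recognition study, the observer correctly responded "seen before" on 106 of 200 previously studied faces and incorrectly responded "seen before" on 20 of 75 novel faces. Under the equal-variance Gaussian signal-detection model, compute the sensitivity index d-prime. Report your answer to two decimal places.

H = 106/200 = 0.5300
FA = 20/75 = 0.2667
z(0.5300) = 0.0753, z(0.2667) = -0.6228
d' = z(H) − z(FA) = 0.0753 − (-0.6228) = 0.6981

d-prime = 0.70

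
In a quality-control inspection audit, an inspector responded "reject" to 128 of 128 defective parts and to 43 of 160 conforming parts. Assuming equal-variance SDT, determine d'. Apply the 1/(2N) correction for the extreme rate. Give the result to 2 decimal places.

The hit rate is 128/128 = 1, so apply the 1/(2N) correction: H → 1 − 1/(2·128) = 0.99609.
z(H) = z(0.99609) = 2.660
z(FA) = z(0.26875) = -0.617
d' = 2.660 − (-0.617) = 3.277

d' = 3.28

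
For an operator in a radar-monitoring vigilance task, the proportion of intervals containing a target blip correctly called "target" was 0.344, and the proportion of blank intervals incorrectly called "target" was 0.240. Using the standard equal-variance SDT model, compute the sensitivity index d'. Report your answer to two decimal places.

d' = 0.30

z(H) = z(0.344) = -0.4016
z(FA) = z(0.240) = -0.7063
d' = z(H) − z(FA) = -0.4016 − (-0.7063) = 0.3047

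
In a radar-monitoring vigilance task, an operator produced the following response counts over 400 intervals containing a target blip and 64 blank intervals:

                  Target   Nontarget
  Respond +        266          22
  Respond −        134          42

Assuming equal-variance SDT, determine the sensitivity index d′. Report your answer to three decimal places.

d′ = 0.828

H = 266/400 = 0.6650
FA = 22/64 = 0.3438
z(H) = 0.4261
z(FA) = -0.4021
d' = z(H) − z(FA) = 0.4261 − (-0.4021) = 0.8282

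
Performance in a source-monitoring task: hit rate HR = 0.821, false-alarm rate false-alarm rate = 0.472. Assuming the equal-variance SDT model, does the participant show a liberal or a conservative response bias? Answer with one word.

liberal

z(H) = 0.919, z(FA) = -0.070
c = −½·(z(H) + z(FA)) = -0.4245
c < 0 → liberal criterion (biased toward responding “yes”).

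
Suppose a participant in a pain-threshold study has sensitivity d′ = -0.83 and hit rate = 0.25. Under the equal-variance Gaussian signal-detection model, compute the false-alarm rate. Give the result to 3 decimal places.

z(hit rate) = z(0.25) = -0.6745
z(FA) = z(H) − d' = -0.6745 − (-0.83) = 0.1555
false-alarm rate = Φ(0.1555) = 0.5618

false-alarm rate = 0.562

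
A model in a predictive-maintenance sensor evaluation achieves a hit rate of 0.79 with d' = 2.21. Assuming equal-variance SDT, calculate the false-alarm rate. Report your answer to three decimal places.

false-alarm rate = 0.080

z(hit rate) = z(0.79) = 0.8064
z(FA) = z(H) − d' = 0.8064 − 2.21 = -1.4036
false-alarm rate = Φ(-1.4036) = 0.0802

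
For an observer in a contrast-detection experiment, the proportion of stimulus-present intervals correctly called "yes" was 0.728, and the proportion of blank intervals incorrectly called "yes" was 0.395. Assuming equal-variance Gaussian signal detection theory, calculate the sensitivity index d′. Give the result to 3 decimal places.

d′ = 0.873

Φ⁻¹(0.728) = 0.6068, Φ⁻¹(0.395) = -0.2663
d' = z(H) − z(FA) = 0.6068 − (-0.2663) = 0.8731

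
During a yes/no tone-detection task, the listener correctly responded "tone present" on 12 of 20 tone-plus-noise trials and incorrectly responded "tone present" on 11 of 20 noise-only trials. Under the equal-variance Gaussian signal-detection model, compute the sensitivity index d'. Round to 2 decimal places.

H = 12/20 = 0.6000
FA = 11/20 = 0.5500
z(0.6000) = 0.253, z(0.5500) = 0.126
d' = z(H) − z(FA) = 0.253 − 0.126 = 0.127

d' = 0.13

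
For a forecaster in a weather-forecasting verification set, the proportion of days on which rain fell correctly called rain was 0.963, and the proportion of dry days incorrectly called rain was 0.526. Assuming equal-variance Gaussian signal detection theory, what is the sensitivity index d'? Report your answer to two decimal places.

d' = 1.72

z(0.963) = 1.787, z(0.526) = 0.065
d' = z(H) − z(FA) = 1.787 − 0.065 = 1.722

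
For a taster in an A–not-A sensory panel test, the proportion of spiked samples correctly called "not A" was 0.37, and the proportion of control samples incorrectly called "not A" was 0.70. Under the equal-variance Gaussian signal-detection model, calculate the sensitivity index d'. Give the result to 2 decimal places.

d' = -0.86

z(H) = z(0.37) = -0.3319
z(FA) = z(0.70) = 0.5244
d' = z(H) − z(FA) = -0.3319 − 0.5244 = -0.8563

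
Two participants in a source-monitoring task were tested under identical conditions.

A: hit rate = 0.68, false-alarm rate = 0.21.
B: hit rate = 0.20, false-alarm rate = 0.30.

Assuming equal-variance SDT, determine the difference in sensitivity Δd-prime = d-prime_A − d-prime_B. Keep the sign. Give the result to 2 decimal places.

A: z(0.68) = 0.468, z(0.21) = -0.806, d' = 1.274
B: z(0.20) = -0.842, z(0.30) = -0.524, d' = -0.318
Δd' = d'_A − d'_B = 1.274 − (-0.318) = 1.592
A has the higher sensitivity.

Δd-prime = 1.59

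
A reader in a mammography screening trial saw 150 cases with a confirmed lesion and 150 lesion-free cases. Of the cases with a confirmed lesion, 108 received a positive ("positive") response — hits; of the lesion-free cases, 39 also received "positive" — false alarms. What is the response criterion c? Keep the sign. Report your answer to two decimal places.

H = 108/150 = 0.7200
FA = 39/150 = 0.2600
z(H) = z(0.7200) = 0.5828
z(FA) = z(0.2600) = -0.6433
c = −½·[z(H) + z(FA)] = −0.5 × (0.5828 + (-0.6433)) = 0.03025
c > 0: the reader has a conservative response bias.

c = 0.03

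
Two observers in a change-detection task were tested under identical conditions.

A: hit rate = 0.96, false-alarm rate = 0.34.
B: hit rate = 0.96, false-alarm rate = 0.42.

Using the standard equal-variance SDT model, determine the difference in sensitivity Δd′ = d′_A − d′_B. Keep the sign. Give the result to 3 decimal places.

Δd′ = 0.211

A: z(0.96) = 1.7507, z(0.34) = -0.4125, d' = 2.1632
B: z(0.96) = 1.7507, z(0.42) = -0.2019, d' = 1.9526
Δd' = d'_A − d'_B = 2.1632 − 1.9526 = 0.2106
A has the higher sensitivity.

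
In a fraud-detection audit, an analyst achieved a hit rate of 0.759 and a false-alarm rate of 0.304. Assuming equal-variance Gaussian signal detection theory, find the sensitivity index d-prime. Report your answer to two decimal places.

Φ⁻¹(H) = Φ⁻¹(0.759) = 0.703
Φ⁻¹(FA) = Φ⁻¹(0.304) = -0.513
d' = z(H) − z(FA) = 0.703 − (-0.513) = 1.216

d-prime = 1.22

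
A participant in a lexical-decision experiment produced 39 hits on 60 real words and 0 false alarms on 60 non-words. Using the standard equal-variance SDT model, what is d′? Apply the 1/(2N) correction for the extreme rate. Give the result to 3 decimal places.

The false-alarm rate is 0/60 = 0, so apply the 1/(2N) correction: FA → 1/(2·60) = 0.00833.
z(H) = z(0.65000) = 0.3853
z(FA) = z(0.00833) = -2.3941
d' = 0.3853 − (-2.3941) = 2.7794

d′ = 2.779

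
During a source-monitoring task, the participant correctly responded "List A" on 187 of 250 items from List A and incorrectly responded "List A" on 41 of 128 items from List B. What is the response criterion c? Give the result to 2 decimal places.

H = 187/250 = 0.7480
FA = 41/128 = 0.3203
z(0.7480) = 0.6682, z(0.3203) = -0.4669
c = −½·[z(H) + z(FA)] = −0.5 × (0.6682 + (-0.4669)) = -0.10065

c = -0.10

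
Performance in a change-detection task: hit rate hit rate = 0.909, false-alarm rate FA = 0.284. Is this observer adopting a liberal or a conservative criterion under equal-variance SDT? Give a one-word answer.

liberal

z(H) = 1.335, z(FA) = -0.571
c = −½·(z(H) + z(FA)) = -0.382
c < 0 → liberal criterion (biased toward responding “yes”).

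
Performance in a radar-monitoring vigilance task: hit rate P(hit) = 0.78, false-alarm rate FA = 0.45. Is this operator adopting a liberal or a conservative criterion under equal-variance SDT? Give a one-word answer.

liberal

z(H) = 0.772, z(FA) = -0.126
c = −½·(z(H) + z(FA)) = -0.323
c < 0 → liberal criterion (biased toward responding “yes”).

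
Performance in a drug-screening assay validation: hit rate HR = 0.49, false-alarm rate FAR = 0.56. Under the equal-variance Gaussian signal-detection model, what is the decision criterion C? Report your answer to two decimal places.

C = -0.06

z(0.49) = -0.025, z(0.56) = 0.151
c = −½·[z(H) + z(FA)] = −0.5 × (-0.025 + 0.151) = -0.063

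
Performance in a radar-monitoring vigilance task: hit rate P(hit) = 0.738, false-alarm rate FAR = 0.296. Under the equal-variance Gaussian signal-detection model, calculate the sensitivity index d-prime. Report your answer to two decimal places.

d-prime = 1.17

Φ⁻¹(H) = Φ⁻¹(0.738) = 0.6372
Φ⁻¹(FA) = Φ⁻¹(0.296) = -0.5359
d' = z(H) − z(FA) = 0.6372 − (-0.5359) = 1.1731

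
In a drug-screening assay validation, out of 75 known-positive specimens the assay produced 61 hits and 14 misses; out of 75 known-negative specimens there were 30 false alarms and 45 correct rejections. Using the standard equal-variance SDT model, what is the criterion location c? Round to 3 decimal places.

H = 61/75 = 0.8133
FA = 30/75 = 0.4000
z(H) = 0.8901
z(FA) = -0.2533
c = −½·[z(H) + z(FA)] = −0.5 × (0.8901 + (-0.2533)) = -0.3184
c < 0: the assay has a liberal response bias.

c = -0.318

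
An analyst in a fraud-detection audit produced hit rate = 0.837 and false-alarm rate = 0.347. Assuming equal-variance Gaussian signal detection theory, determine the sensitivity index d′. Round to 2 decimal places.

d′ = 1.38

Φ⁻¹(0.837) = 0.9822, Φ⁻¹(0.347) = -0.3934
d' = z(H) − z(FA) = 0.9822 − (-0.3934) = 1.3756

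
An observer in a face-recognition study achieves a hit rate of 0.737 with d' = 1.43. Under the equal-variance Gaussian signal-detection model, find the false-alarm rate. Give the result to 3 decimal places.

false-alarm rate = 0.213

z(hit rate) = z(0.737) = 0.6341
z(FA) = z(H) − d' = 0.6341 − 1.43 = -0.7959
false-alarm rate = Φ(-0.7959) = 0.2130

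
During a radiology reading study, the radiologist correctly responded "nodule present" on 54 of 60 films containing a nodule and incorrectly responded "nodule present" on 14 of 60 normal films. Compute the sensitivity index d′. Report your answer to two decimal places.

H = 54/60 = 0.9000
FA = 14/60 = 0.2333
z(0.9000) = 1.2816, z(0.2333) = -0.7280
d' = z(H) − z(FA) = 1.2816 − (-0.7280) = 2.0096

d′ = 2.01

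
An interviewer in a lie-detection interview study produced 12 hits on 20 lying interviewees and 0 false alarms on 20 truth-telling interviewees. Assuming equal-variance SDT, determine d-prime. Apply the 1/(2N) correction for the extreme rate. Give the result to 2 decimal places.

d-prime = 2.21

The false-alarm rate is 0/20 = 0, so apply the 1/(2N) correction: FA → 1/(2·20) = 0.02500.
z(H) = z(0.60000) = 0.253
z(FA) = z(0.02500) = -1.960
d' = 0.253 − (-1.960) = 2.213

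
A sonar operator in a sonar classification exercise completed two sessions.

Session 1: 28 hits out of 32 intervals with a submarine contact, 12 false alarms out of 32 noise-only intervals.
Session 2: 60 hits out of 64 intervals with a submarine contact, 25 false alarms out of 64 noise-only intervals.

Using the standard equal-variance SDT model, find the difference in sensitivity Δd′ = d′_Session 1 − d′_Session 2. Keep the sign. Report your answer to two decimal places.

Δd′ = -0.34

Session 1: z(0.8750) = 1.150, z(0.3750) = -0.319, d' = 1.469
Session 2: z(0.9375) = 1.534, z(0.3906) = -0.278, d' = 1.812
Δd' = d'_Session 1 − d'_Session 2 = 1.469 − 1.812 = -0.343
Session 2 has the higher sensitivity.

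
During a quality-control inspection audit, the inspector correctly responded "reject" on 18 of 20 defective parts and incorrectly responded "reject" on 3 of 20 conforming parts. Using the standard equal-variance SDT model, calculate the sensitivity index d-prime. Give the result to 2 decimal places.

H = 18/20 = 0.9000
FA = 3/20 = 0.1500
Φ⁻¹(H) = 1.2816
Φ⁻¹(FA) = -1.0364
d' = z(H) − z(FA) = 1.2816 − (-1.0364) = 2.3180

d-prime = 2.32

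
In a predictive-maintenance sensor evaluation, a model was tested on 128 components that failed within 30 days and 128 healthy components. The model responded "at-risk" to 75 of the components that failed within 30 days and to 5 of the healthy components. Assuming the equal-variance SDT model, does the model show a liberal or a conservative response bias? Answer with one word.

conservative

z(H) = 0.217, z(FA) = -1.762
c = −½·(z(H) + z(FA)) = 0.7725
c > 0 → conservative criterion (biased toward responding “no”).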